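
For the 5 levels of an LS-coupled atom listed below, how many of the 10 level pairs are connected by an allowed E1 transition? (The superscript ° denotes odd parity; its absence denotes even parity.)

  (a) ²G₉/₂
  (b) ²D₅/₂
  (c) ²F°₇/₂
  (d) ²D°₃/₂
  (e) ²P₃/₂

(a)–(b): forbidden (parity, ΔL, ΔJ).
(a)–(c): allowed.
(a)–(d): forbidden (ΔL, ΔJ).
(a)–(e): forbidden (parity, ΔL, ΔJ).
(b)–(c): allowed.
(b)–(d): allowed.
(b)–(e): forbidden (parity).
(c)–(d): forbidden (parity, ΔJ).
(c)–(e): forbidden (ΔL, ΔJ).
(d)–(e): allowed.
Allowed pairs: 4 of 10.

4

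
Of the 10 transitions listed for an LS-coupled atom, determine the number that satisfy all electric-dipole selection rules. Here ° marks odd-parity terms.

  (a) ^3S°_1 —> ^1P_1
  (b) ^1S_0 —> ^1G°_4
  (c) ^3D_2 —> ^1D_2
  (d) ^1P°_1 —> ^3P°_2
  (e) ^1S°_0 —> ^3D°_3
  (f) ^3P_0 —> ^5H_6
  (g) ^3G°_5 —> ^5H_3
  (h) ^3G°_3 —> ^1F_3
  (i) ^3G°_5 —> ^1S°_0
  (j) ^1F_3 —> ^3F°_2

(a) forbidden (ΔS fails)
(b) forbidden (ΔL, ΔJ fail)
(c) forbidden (parity, ΔS fail)
(d) forbidden (parity, ΔS fail)
(e) forbidden (parity, ΔS, ΔL, ΔJ fail)
(f) forbidden (parity, ΔS, ΔL, ΔJ fail)
(g) forbidden (ΔS, ΔJ fail)
(h) forbidden (ΔS fails)
(i) forbidden (parity, ΔS, ΔL, ΔJ fail)
(j) forbidden (ΔS fails)
Total allowed: 0 of 10.

0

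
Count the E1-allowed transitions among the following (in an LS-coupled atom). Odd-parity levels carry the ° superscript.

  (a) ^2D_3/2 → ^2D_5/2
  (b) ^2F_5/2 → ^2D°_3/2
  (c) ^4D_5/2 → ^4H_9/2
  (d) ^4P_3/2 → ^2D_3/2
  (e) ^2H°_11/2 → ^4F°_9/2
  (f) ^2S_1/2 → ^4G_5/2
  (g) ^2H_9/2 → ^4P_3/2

1

(a) forbidden (parity fails)
(b) allowed
(c) forbidden (parity, ΔL, ΔJ fail)
(d) forbidden (parity, ΔS fail)
(e) forbidden (parity, ΔS, ΔL fail)
(f) forbidden (parity, ΔS, ΔL, ΔJ fail)
(g) forbidden (parity, ΔS, ΔL, ΔJ fail)
Total allowed: 1 of 7.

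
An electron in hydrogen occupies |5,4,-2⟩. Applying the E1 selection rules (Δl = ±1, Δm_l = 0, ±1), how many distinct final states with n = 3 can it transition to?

E1 requires l_f ∈ {3, 5}, but neither lies in [0, 2], so no final state is reachable.
Total: 0.

0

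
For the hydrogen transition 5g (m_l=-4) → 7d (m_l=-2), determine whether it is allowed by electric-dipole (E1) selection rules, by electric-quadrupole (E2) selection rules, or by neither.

E2

Δl = 2 − 4 = -2; l_i + l_f = 6.
Δm_l = +2.
E1 (Δl = ±1, |Δm_l| ≤ 1): not satisfied.
E2 (Δl = 0,±2, l_i+l_f ≥ 2, |Δm_l| ≤ 2): satisfied.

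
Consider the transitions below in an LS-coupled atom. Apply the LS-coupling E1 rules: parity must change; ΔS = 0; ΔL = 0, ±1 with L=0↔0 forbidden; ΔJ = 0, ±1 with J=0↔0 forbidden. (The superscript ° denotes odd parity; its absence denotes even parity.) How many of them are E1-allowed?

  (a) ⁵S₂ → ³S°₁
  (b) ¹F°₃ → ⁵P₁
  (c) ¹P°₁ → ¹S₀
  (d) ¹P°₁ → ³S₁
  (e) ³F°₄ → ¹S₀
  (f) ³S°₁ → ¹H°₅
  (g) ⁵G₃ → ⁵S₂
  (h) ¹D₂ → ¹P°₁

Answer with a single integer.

2

(a) forbidden (ΔS, ΔL fail)
(b) forbidden (ΔS, ΔL, ΔJ fail)
(c) allowed
(d) forbidden (ΔS fails)
(e) forbidden (ΔS, ΔL, ΔJ fail)
(f) forbidden (parity, ΔS, ΔL, ΔJ fail)
(g) forbidden (parity, ΔL fail)
(h) allowed
Total allowed: 2 of 8.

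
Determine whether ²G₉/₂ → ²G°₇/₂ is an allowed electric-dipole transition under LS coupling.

allowed

Reading off the term symbols: S 1/2→1/2, L 4→4, J 9/2→7/2, parity even→odd.
Parity must change: even → odd — satisfied.
ΔS = 0: S: 1/2 → 1/2 — satisfied.
ΔL = 0, ±1 (not L=0↔0): L: 4 → 4, ΔL = +0 — satisfied.
ΔJ = 0, ±1 (not J=0↔0): J: 9/2 → 7/2, ΔJ = -1 — satisfied.
All four E1 rules are satisfied.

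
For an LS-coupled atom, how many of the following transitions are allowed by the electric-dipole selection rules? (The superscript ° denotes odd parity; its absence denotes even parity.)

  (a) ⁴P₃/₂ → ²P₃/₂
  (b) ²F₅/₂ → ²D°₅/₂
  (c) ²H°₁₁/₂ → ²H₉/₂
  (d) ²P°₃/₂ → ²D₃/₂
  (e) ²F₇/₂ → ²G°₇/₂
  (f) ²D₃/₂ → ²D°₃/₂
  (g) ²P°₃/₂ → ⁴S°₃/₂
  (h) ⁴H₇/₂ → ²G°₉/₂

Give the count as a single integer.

5

(a) forbidden (parity, ΔS fail)
(b) allowed
(c) allowed
(d) allowed
(e) allowed
(f) allowed
(g) forbidden (parity, ΔS fail)
(h) forbidden (ΔS fails)
Total allowed: 5 of 8.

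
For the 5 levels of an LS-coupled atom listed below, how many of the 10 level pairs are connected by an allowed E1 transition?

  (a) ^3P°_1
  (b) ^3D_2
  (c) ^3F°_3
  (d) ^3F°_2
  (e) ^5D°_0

(a)–(b): allowed.
(a)–(c): forbidden (parity, ΔL, ΔJ).
(a)–(d): forbidden (parity, ΔL).
(a)–(e): forbidden (parity, ΔS).
(b)–(c): allowed.
(b)–(d): allowed.
(b)–(e): forbidden (ΔS, ΔJ).
(c)–(d): forbidden (parity).
(c)–(e): forbidden (parity, ΔS, ΔJ).
(d)–(e): forbidden (parity, ΔS, ΔJ).
Allowed pairs: 3 of 10.

3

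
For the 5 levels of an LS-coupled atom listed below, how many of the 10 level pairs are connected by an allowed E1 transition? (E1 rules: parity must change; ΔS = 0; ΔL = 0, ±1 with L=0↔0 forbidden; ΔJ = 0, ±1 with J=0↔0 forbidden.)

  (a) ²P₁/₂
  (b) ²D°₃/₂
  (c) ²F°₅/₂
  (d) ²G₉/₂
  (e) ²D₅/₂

(a)–(b): allowed.
(a)–(c): forbidden (ΔL, ΔJ).
(a)–(d): forbidden (parity, ΔL, ΔJ).
(a)–(e): forbidden (parity, ΔJ).
(b)–(c): forbidden (parity).
(b)–(d): forbidden (ΔL, ΔJ).
(b)–(e): allowed.
(c)–(d): forbidden (ΔJ).
(c)–(e): allowed.
(d)–(e): forbidden (parity, ΔL, ΔJ).
Allowed pairs: 3 of 10.

3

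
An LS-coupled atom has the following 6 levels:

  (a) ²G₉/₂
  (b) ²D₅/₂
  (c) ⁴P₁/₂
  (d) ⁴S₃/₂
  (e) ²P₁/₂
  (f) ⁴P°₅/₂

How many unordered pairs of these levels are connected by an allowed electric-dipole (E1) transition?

1

(a)–(b): forbidden (parity, ΔL, ΔJ).
(a)–(c): forbidden (parity, ΔS, ΔL, ΔJ).
(a)–(d): forbidden (parity, ΔS, ΔL, ΔJ).
(a)–(e): forbidden (parity, ΔL, ΔJ).
(a)–(f): forbidden (ΔS, ΔL, ΔJ).
(b)–(c): forbidden (parity, ΔS, ΔJ).
(b)–(d): forbidden (parity, ΔS, ΔL).
(b)–(e): forbidden (parity, ΔJ).
(b)–(f): forbidden (ΔS).
(c)–(d): forbidden (parity).
(c)–(e): forbidden (parity, ΔS).
(c)–(f): forbidden (ΔJ).
(d)–(e): forbidden (parity, ΔS).
(d)–(f): allowed.
(e)–(f): forbidden (ΔS, ΔJ).
Allowed pairs: 1 of 15.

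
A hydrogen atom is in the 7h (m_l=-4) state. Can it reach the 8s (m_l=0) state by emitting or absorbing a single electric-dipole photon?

Δl = 0 − 5 = -5; the E1 rule Δl = ±1 is ✗.
m_l: -4 → 0 (Δm_l = +4). |Δm_l| ≤ 1 ✗.
The transition is electric-dipole forbidden.

forbidden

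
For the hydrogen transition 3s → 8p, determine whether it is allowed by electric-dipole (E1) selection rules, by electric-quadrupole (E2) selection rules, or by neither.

E1

Δl = 1 − 0 = +1; l_i + l_f = 1.
E1 (Δl = ±1): satisfied.
E2 (Δl = 0,±2, l_i+l_f ≥ 2): not satisfied.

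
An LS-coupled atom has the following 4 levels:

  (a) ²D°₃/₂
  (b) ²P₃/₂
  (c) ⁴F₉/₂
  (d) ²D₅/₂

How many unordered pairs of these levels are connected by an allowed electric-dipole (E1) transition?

(a)–(b): allowed.
(a)–(c): forbidden (ΔS, ΔJ).
(a)–(d): allowed.
(b)–(c): forbidden (parity, ΔS, ΔL, ΔJ).
(b)–(d): forbidden (parity).
(c)–(d): forbidden (parity, ΔS, ΔJ).
Allowed pairs: 2 of 6.

2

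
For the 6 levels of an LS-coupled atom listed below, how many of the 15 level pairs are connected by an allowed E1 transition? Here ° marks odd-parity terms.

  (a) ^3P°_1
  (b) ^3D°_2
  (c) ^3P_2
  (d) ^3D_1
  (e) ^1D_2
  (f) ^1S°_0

(a)–(b): forbidden (parity).
(a)–(c): allowed.
(a)–(d): allowed.
(a)–(e): forbidden (ΔS).
(a)–(f): forbidden (parity, ΔS).
(b)–(c): allowed.
(b)–(d): allowed.
(b)–(e): forbidden (ΔS).
(b)–(f): forbidden (parity, ΔS, ΔL, ΔJ).
(c)–(d): forbidden (parity).
(c)–(e): forbidden (parity, ΔS).
(c)–(f): forbidden (ΔS, ΔJ).
(d)–(e): forbidden (parity, ΔS).
(d)–(f): forbidden (ΔS, ΔL).
(e)–(f): forbidden (ΔL, ΔJ).
Allowed pairs: 4 of 15.

4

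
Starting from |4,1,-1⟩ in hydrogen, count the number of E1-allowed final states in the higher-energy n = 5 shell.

4

E1 requires Δl = ±1, so l_f ∈ {0, 2}; with 0 ≤ l_f ≤ n_f−1 = 4, the allowed l_f values are {0, 2}.
For l_f = 0: m_f ∈ {m_i−1, m_i, m_i+1} ∩ [−0, 0] = {0} → 1 state.
For l_f = 2: m_f ∈ {m_i−1, m_i, m_i+1} ∩ [−2, 2] = {-2, -1, 0} → 3 states.
Total: 4.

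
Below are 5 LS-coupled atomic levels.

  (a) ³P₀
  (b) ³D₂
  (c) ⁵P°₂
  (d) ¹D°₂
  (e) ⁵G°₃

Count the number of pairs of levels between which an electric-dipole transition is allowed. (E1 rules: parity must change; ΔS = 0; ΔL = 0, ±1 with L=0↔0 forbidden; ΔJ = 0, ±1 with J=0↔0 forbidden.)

0

(a)–(b): forbidden (parity, ΔJ).
(a)–(c): forbidden (ΔS, ΔJ).
(a)–(d): forbidden (ΔS, ΔJ).
(a)–(e): forbidden (ΔS, ΔL, ΔJ).
(b)–(c): forbidden (ΔS).
(b)–(d): forbidden (ΔS).
(b)–(e): forbidden (ΔS, ΔL).
(c)–(d): forbidden (parity, ΔS).
(c)–(e): forbidden (parity, ΔL).
(d)–(e): forbidden (parity, ΔS, ΔL).
Allowed pairs: 0 of 10.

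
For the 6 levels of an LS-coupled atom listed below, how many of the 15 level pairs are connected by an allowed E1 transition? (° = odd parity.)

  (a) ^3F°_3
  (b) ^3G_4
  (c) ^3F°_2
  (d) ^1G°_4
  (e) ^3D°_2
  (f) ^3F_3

4

(a)–(b): allowed.
(a)–(c): forbidden (parity).
(a)–(d): forbidden (parity, ΔS).
(a)–(e): forbidden (parity).
(a)–(f): allowed.
(b)–(c): forbidden (ΔJ).
(b)–(d): forbidden (ΔS).
(b)–(e): forbidden (ΔL, ΔJ).
(b)–(f): forbidden (parity).
(c)–(d): forbidden (parity, ΔS, ΔJ).
(c)–(e): forbidden (parity).
(c)–(f): allowed.
(d)–(e): forbidden (parity, ΔS, ΔL, ΔJ).
(d)–(f): forbidden (ΔS).
(e)–(f): allowed.
Allowed pairs: 4 of 15.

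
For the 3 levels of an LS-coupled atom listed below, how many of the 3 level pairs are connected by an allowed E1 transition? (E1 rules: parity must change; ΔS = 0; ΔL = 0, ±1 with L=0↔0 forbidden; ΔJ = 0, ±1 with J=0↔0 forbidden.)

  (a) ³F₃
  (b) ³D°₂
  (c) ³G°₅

1

(a)–(b): allowed.
(a)–(c): forbidden (ΔJ).
(b)–(c): forbidden (parity, ΔL, ΔJ).
Allowed pairs: 1 of 3.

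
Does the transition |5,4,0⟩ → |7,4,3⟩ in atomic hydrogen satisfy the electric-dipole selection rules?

forbidden

l: 4 → 4 (Δl = +0). Δl = ±1 fails.
m_l: 0 → 3 (Δm_l = +3). |Δm_l| ≤ 1 fails.
The transition is electric-dipole forbidden.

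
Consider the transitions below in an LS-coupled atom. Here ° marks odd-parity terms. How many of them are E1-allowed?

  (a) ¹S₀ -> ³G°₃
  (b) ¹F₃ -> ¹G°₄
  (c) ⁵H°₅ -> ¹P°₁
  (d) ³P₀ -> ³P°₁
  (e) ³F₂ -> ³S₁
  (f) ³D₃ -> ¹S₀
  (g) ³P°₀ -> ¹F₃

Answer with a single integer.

2

(a) forbidden (ΔS, ΔL, ΔJ fail)
(b) allowed
(c) forbidden (parity, ΔS, ΔL, ΔJ fail)
(d) allowed
(e) forbidden (parity, ΔL fail)
(f) forbidden (parity, ΔS, ΔL, ΔJ fail)
(g) forbidden (ΔS, ΔL, ΔJ fail)
Total allowed: 2 of 7.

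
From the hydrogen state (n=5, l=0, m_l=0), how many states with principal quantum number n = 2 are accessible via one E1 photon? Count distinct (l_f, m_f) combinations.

E1 requires Δl = ±1, so l_f ∈ {-1, 1}; with 0 ≤ l_f ≤ n_f−1 = 1, the allowed l_f values are {1}.
For l_f = 1: m_f ∈ {m_i−1, m_i, m_i+1} ∩ [−1, 1] = {-1, 0, 1} → 3 states.
Total: 3.

3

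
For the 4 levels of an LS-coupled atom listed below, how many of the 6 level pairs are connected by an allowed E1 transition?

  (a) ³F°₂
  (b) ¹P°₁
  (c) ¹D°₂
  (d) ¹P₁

(a)–(b): forbidden (parity, ΔS, ΔL).
(a)–(c): forbidden (parity, ΔS).
(a)–(d): forbidden (ΔS, ΔL).
(b)–(c): forbidden (parity).
(b)–(d): allowed.
(c)–(d): allowed.
Allowed pairs: 2 of 6.

2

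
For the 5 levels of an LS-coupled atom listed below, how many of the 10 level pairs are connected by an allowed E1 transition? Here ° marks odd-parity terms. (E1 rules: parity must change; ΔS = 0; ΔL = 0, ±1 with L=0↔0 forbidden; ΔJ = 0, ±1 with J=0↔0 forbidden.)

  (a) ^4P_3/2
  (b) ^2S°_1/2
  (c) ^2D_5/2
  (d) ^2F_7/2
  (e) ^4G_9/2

0

(a)–(b): forbidden (ΔS).
(a)–(c): forbidden (parity, ΔS).
(a)–(d): forbidden (parity, ΔS, ΔL, ΔJ).
(a)–(e): forbidden (parity, ΔL, ΔJ).
(b)–(c): forbidden (ΔL, ΔJ).
(b)–(d): forbidden (ΔL, ΔJ).
(b)–(e): forbidden (ΔS, ΔL, ΔJ).
(c)–(d): forbidden (parity).
(c)–(e): forbidden (parity, ΔS, ΔL, ΔJ).
(d)–(e): forbidden (parity, ΔS).
Allowed pairs: 0 of 10.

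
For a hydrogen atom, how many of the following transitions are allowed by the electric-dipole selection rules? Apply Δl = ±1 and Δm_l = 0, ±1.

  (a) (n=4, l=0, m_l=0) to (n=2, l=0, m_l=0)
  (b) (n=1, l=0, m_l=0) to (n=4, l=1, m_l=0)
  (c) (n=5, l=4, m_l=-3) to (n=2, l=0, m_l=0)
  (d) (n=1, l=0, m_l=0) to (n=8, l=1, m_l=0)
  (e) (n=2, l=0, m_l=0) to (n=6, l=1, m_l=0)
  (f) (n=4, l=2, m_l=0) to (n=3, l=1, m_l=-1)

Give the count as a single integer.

4

(a) forbidden — Δl = +0 (E1 requires Δl = ±1)
(b) allowed
(c) forbidden — Δl = -4 (E1 requires Δl = ±1); Δm_l = +3 (E1 requires Δm_l = 0, ±1)
(d) allowed
(e) allowed
(f) allowed
Total allowed: 4 of 6.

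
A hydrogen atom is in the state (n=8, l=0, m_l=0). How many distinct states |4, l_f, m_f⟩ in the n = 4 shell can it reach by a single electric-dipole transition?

E1 requires Δl = ±1, so l_f ∈ {-1, 1}; with 0 ≤ l_f ≤ n_f−1 = 3, the allowed l_f values are {1}.
For l_f = 1: m_f ∈ {m_i−1, m_i, m_i+1} ∩ [−1, 1] = {-1, 0, 1} → 3 states.
Total: 3.

3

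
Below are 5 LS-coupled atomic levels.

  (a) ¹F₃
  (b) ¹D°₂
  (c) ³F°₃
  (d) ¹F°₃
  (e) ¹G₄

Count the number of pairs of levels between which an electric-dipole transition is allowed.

(a)–(b): allowed.
(a)–(c): forbidden (ΔS).
(a)–(d): allowed.
(a)–(e): forbidden (parity).
(b)–(c): forbidden (parity, ΔS).
(b)–(d): forbidden (parity).
(b)–(e): forbidden (ΔL, ΔJ).
(c)–(d): forbidden (parity, ΔS).
(c)–(e): forbidden (ΔS).
(d)–(e): allowed.
Allowed pairs: 3 of 10.

3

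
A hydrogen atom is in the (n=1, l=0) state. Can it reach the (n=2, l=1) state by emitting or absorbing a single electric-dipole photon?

allowed

Initial l = 0, final l = 1, so Δl = +1. E1 requires Δl = ±1: passes.
All E1 selection rules are satisfied.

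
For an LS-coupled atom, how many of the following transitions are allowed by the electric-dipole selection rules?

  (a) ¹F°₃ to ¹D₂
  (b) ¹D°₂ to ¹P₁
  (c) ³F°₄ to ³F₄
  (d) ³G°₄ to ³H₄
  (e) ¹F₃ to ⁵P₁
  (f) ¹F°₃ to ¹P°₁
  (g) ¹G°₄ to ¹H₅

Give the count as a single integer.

5

(a) allowed
(b) allowed
(c) allowed
(d) allowed
(e) forbidden (parity, ΔS, ΔL, ΔJ fail)
(f) forbidden (parity, ΔL, ΔJ fail)
(g) allowed
Total allowed: 5 of 7.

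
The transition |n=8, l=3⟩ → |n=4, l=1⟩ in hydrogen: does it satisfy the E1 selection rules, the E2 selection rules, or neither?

Δl = 1 − 3 = -2; l_i + l_f = 4.
E1 (Δl = ±1): not satisfied.
E2 (Δl = 0,±2, l_i+l_f ≥ 2): satisfied.

E2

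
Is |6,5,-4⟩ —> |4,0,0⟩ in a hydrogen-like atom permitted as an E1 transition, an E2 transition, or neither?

neither

Δl = 0 − 5 = -5; l_i + l_f = 5.
Δm_l = +4.
E1 (Δl = ±1, |Δm_l| ≤ 1): not satisfied.
E2 (Δl = 0,±2, l_i+l_f ≥ 2, |Δm_l| ≤ 2): not satisfied.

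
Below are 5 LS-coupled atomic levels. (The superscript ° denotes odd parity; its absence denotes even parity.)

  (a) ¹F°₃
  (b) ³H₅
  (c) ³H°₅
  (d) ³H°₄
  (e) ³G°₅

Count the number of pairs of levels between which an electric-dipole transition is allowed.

(a)–(b): forbidden (ΔS, ΔL, ΔJ).
(a)–(c): forbidden (parity, ΔS, ΔL, ΔJ).
(a)–(d): forbidden (parity, ΔS, ΔL).
(a)–(e): forbidden (parity, ΔS, ΔJ).
(b)–(c): allowed.
(b)–(d): allowed.
(b)–(e): allowed.
(c)–(d): forbidden (parity).
(c)–(e): forbidden (parity).
(d)–(e): forbidden (parity).
Allowed pairs: 3 of 10.

3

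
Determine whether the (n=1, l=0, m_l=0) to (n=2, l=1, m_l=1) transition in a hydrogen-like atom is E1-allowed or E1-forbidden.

allowed

l: 0 → 1 (Δl = +1). Δl = ±1 passes.
m_l: 0 → 1 (Δm_l = +1). |Δm_l| ≤ 1 passes.
All E1 selection rules are satisfied.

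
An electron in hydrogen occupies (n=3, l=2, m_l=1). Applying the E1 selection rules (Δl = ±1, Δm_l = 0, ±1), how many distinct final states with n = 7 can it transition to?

5

E1 requires Δl = ±1, so l_f ∈ {1, 3}; with 0 ≤ l_f ≤ n_f−1 = 6, the allowed l_f values are {1, 3}.
For l_f = 1: m_f ∈ {m_i−1, m_i, m_i+1} ∩ [−1, 1] = {0, 1} → 2 states.
For l_f = 3: m_f ∈ {m_i−1, m_i, m_i+1} ∩ [−3, 3] = {0, 1, 2} → 3 states.
Total: 5.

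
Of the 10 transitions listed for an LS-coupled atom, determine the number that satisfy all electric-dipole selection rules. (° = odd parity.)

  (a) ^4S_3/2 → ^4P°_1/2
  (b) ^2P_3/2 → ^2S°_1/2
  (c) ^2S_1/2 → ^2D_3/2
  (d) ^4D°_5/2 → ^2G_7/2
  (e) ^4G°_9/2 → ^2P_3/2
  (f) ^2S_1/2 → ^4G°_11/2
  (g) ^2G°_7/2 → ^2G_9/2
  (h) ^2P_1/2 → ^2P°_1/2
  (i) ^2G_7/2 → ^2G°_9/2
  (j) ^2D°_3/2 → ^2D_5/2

(a) allowed
(b) allowed
(c) forbidden (parity, ΔL fail)
(d) forbidden (ΔS, ΔL fail)
(e) forbidden (ΔS, ΔL, ΔJ fail)
(f) forbidden (ΔS, ΔL, ΔJ fail)
(g) allowed
(h) allowed
(i) allowed
(j) allowed
Total allowed: 6 of 10.

6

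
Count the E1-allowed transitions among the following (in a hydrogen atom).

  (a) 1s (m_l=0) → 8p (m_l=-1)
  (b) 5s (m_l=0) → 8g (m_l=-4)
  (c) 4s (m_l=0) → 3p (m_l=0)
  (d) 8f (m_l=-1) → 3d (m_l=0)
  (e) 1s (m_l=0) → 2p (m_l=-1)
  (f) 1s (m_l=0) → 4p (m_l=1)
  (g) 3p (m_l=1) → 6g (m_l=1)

5

(a) allowed
(b) forbidden — Δl = +4 (E1 requires Δl = ±1); Δm_l = -4 (E1 requires Δm_l = 0, ±1)
(c) allowed
(d) allowed
(e) allowed
(f) allowed
(g) forbidden — Δl = +3 (E1 requires Δl = ±1)
Total allowed: 5 of 7.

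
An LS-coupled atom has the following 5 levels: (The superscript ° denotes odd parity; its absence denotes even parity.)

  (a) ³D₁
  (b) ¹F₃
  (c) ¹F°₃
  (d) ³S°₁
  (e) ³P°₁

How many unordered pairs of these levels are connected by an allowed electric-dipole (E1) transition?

(a)–(b): forbidden (parity, ΔS, ΔJ).
(a)–(c): forbidden (ΔS, ΔJ).
(a)–(d): forbidden (ΔL).
(a)–(e): allowed.
(b)–(c): allowed.
(b)–(d): forbidden (ΔS, ΔL, ΔJ).
(b)–(e): forbidden (ΔS, ΔL, ΔJ).
(c)–(d): forbidden (parity, ΔS, ΔL, ΔJ).
(c)–(e): forbidden (parity, ΔS, ΔL, ΔJ).
(d)–(e): forbidden (parity).
Allowed pairs: 2 of 10.

2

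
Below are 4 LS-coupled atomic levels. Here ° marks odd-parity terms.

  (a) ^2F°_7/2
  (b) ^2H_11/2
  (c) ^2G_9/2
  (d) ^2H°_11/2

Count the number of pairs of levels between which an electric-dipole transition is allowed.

3

(a)–(b): forbidden (ΔL, ΔJ).
(a)–(c): allowed.
(a)–(d): forbidden (parity, ΔL, ΔJ).
(b)–(c): forbidden (parity).
(b)–(d): allowed.
(c)–(d): allowed.
Allowed pairs: 3 of 6.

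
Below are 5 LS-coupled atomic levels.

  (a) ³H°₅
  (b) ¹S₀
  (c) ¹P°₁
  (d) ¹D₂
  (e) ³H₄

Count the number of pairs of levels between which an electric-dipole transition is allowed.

3

(a)–(b): forbidden (ΔS, ΔL, ΔJ).
(a)–(c): forbidden (parity, ΔS, ΔL, ΔJ).
(a)–(d): forbidden (ΔS, ΔL, ΔJ).
(a)–(e): allowed.
(b)–(c): allowed.
(b)–(d): forbidden (parity, ΔL, ΔJ).
(b)–(e): forbidden (parity, ΔS, ΔL, ΔJ).
(c)–(d): allowed.
(c)–(e): forbidden (ΔS, ΔL, ΔJ).
(d)–(e): forbidden (parity, ΔS, ΔL, ΔJ).
Allowed pairs: 3 of 10.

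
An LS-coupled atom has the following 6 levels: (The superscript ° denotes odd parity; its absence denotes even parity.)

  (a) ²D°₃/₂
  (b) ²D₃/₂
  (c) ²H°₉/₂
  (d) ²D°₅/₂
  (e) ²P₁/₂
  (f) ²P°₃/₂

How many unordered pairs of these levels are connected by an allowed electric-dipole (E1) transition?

(a)–(b): allowed.
(a)–(c): forbidden (parity, ΔL, ΔJ).
(a)–(d): forbidden (parity).
(a)–(e): allowed.
(a)–(f): forbidden (parity).
(b)–(c): forbidden (ΔL, ΔJ).
(b)–(d): allowed.
(b)–(e): forbidden (parity).
(b)–(f): allowed.
(c)–(d): forbidden (parity, ΔL, ΔJ).
(c)–(e): forbidden (ΔL, ΔJ).
(c)–(f): forbidden (parity, ΔL, ΔJ).
(d)–(e): forbidden (ΔJ).
(d)–(f): forbidden (parity).
(e)–(f): allowed.
Allowed pairs: 5 of 15.

5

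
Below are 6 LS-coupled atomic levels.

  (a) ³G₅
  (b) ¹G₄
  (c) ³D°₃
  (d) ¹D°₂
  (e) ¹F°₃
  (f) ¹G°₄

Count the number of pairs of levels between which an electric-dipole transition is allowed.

(a)–(b): forbidden (parity, ΔS).
(a)–(c): forbidden (ΔL, ΔJ).
(a)–(d): forbidden (ΔS, ΔL, ΔJ).
(a)–(e): forbidden (ΔS, ΔJ).
(a)–(f): forbidden (ΔS).
(b)–(c): forbidden (ΔS, ΔL).
(b)–(d): forbidden (ΔL, ΔJ).
(b)–(e): allowed.
(b)–(f): allowed.
(c)–(d): forbidden (parity, ΔS).
(c)–(e): forbidden (parity, ΔS).
(c)–(f): forbidden (parity, ΔS, ΔL).
(d)–(e): forbidden (parity).
(d)–(f): forbidden (parity, ΔL, ΔJ).
(e)–(f): forbidden (parity).
Allowed pairs: 2 of 15.

2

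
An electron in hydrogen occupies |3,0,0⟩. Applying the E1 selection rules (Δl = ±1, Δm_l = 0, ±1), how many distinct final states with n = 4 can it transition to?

E1 requires Δl = ±1, so l_f ∈ {-1, 1}; with 0 ≤ l_f ≤ n_f−1 = 3, the allowed l_f values are {1}.
For l_f = 1: m_f ∈ {m_i−1, m_i, m_i+1} ∩ [−1, 1] = {-1, 0, 1} → 3 states.
Total: 3.

3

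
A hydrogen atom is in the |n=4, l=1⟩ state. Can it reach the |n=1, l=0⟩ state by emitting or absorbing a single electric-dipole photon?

allowed

Δl = 0 − 1 = -1; the E1 rule Δl = ±1 is satisfied.
All E1 selection rules are satisfied.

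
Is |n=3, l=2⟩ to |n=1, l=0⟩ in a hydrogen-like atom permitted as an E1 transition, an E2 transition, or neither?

E2

Δl = 0 − 2 = -2; l_i + l_f = 2.
E1 (Δl = ±1): not satisfied.
E2 (Δl = 0,±2, l_i+l_f ≥ 2): satisfied.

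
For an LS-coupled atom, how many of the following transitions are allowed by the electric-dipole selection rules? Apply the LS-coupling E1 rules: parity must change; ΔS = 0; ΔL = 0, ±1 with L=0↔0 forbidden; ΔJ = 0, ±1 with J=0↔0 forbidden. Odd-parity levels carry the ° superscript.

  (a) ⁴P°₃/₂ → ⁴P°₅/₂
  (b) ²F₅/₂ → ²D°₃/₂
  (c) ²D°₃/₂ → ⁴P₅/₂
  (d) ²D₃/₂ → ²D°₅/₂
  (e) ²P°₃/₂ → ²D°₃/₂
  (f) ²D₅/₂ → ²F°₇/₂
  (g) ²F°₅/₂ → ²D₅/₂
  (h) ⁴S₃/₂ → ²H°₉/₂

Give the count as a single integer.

4

(a) forbidden (parity fails)
(b) allowed
(c) forbidden (ΔS fails)
(d) allowed
(e) forbidden (parity fails)
(f) allowed
(g) allowed
(h) forbidden (ΔS, ΔL, ΔJ fail)
Total allowed: 4 of 8.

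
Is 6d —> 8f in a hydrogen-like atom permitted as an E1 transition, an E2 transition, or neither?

Δl = 3 − 2 = +1; l_i + l_f = 5.
E1 (Δl = ±1): satisfied.
E2 (Δl = 0,±2, l_i+l_f ≥ 2): not satisfied.

E1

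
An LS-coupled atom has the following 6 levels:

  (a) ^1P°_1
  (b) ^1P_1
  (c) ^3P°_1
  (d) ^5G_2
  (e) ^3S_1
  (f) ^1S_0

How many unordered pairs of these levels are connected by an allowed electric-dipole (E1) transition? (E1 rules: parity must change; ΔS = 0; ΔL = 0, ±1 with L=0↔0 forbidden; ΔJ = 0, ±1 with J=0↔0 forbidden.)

(a)–(b): allowed.
(a)–(c): forbidden (parity, ΔS).
(a)–(d): forbidden (ΔS, ΔL).
(a)–(e): forbidden (ΔS).
(a)–(f): allowed.
(b)–(c): forbidden (ΔS).
(b)–(d): forbidden (parity, ΔS, ΔL).
(b)–(e): forbidden (parity, ΔS).
(b)–(f): forbidden (parity).
(c)–(d): forbidden (ΔS, ΔL).
(c)–(e): allowed.
(c)–(f): forbidden (ΔS).
(d)–(e): forbidden (parity, ΔS, ΔL).
(d)–(f): forbidden (parity, ΔS, ΔL, ΔJ).
(e)–(f): forbidden (parity, ΔS, ΔL).
Allowed pairs: 3 of 15.

3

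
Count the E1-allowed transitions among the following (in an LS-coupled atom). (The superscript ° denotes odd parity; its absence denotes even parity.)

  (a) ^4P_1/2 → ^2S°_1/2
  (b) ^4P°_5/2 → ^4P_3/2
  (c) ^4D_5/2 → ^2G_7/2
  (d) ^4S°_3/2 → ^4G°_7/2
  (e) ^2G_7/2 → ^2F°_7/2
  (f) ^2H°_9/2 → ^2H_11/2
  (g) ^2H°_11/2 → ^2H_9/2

4

(a) forbidden (ΔS fails)
(b) allowed
(c) forbidden (parity, ΔS, ΔL fail)
(d) forbidden (parity, ΔL, ΔJ fail)
(e) allowed
(f) allowed
(g) allowed
Total allowed: 4 of 7.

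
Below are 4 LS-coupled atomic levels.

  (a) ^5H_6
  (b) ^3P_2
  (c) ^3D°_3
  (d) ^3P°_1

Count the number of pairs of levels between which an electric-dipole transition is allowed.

(a)–(b): forbidden (parity, ΔS, ΔL, ΔJ).
(a)–(c): forbidden (ΔS, ΔL, ΔJ).
(a)–(d): forbidden (ΔS, ΔL, ΔJ).
(b)–(c): allowed.
(b)–(d): allowed.
(c)–(d): forbidden (parity, ΔJ).
Allowed pairs: 2 of 6.

2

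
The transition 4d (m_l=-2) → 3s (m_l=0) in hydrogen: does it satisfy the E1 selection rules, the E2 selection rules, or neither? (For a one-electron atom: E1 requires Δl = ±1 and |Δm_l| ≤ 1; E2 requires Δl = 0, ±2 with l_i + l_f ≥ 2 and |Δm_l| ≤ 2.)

E2

Δl = 0 − 2 = -2; l_i + l_f = 2.
Δm_l = +2.
E1 (Δl = ±1, |Δm_l| ≤ 1): not satisfied.
E2 (Δl = 0,±2, l_i+l_f ≥ 2, |Δm_l| ≤ 2): satisfied.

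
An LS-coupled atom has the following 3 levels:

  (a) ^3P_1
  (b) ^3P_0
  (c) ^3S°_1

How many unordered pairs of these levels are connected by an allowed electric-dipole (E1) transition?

(a)–(b): forbidden (parity).
(a)–(c): allowed.
(b)–(c): allowed.
Allowed pairs: 2 of 3.

2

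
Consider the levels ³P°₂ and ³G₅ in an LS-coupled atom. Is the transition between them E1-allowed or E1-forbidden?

Initial level: S=1, L=1, J=2, parity odd. Final level: S=1, L=4, J=5, parity even.
ΔS = 0: S: 1 → 1 — ok.
ΔL = 0, ±1 (not L=0↔0): L: 1 → 4, ΔL = +3 — fails.
ΔJ = 0, ±1 (not J=0↔0): J: 2 → 5, ΔJ = +3 — fails.
Parity must change: odd → even — ok.
Rule(s) violated: ΔL, ΔJ.

forbidden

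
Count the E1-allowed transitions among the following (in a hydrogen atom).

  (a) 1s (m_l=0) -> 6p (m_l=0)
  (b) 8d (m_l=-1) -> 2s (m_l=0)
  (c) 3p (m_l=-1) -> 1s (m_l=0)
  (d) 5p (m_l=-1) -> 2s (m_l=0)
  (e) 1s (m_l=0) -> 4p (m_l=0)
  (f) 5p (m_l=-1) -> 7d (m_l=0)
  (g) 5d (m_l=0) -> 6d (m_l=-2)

(a) allowed
(b) forbidden — Δl = -2 (E1 requires Δl = ±1)
(c) allowed
(d) allowed
(e) allowed
(f) allowed
(g) forbidden — Δl = +0 (E1 requires Δl = ±1); Δm_l = -2 (E1 requires Δm_l = 0, ±1)
Total allowed: 5 of 7.

5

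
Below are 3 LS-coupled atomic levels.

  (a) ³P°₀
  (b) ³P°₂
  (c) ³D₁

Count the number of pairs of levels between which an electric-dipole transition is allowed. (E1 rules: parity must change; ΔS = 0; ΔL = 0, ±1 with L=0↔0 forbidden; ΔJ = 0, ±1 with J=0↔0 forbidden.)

(a)–(b): forbidden (parity, ΔJ).
(a)–(c): allowed.
(b)–(c): allowed.
Allowed pairs: 2 of 3.

2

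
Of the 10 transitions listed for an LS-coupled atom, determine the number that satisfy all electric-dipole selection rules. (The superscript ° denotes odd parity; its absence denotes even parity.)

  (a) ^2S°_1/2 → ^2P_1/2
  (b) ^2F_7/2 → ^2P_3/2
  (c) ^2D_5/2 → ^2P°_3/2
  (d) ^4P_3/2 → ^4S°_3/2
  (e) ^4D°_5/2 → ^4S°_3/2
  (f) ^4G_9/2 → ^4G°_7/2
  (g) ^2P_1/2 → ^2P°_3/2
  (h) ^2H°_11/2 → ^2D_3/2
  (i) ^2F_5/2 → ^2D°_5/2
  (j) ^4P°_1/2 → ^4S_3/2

(a) allowed
(b) forbidden (parity, ΔL, ΔJ fail)
(c) allowed
(d) allowed
(e) forbidden (parity, ΔL fail)
(f) allowed
(g) allowed
(h) forbidden (ΔL, ΔJ fail)
(i) allowed
(j) allowed
Total allowed: 7 of 10.

7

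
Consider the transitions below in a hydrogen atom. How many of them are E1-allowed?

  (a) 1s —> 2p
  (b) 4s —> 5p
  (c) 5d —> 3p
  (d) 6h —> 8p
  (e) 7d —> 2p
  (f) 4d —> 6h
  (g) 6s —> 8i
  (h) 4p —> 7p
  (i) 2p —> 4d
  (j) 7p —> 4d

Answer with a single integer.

(a) allowed
(b) allowed
(c) allowed
(d) forbidden — Δl = -4 (E1 requires Δl = ±1)
(e) allowed
(f) forbidden — Δl = +3 (E1 requires Δl = ±1)
(g) forbidden — Δl = +6 (E1 requires Δl = ±1)
(h) forbidden — Δl = +0 (E1 requires Δl = ±1)
(i) allowed
(j) allowed
Total allowed: 6 of 10.

6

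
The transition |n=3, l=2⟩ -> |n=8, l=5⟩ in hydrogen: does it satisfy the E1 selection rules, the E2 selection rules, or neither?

neither

Δl = 5 − 2 = +3; l_i + l_f = 7.
E1 (Δl = ±1): not satisfied.
E2 (Δl = 0,±2, l_i+l_f ≥ 2): not satisfied.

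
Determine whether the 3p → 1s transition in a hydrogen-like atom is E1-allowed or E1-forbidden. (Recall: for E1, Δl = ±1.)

Initial l = 1, final l = 0, so Δl = -1. E1 requires Δl = ±1: passes.
All E1 selection rules are satisfied.

allowed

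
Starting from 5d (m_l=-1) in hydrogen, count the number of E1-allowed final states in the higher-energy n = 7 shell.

5

E1 requires Δl = ±1, so l_f ∈ {1, 3}; with 0 ≤ l_f ≤ n_f−1 = 6, the allowed l_f values are {1, 3}.
For l_f = 1: m_f ∈ {m_i−1, m_i, m_i+1} ∩ [−1, 1] = {-1, 0} → 2 states.
For l_f = 3: m_f ∈ {m_i−1, m_i, m_i+1} ∩ [−3, 3] = {-2, -1, 0} → 3 states.
Total: 5.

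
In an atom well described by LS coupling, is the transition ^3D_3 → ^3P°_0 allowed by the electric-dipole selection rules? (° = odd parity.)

Initial level: S=1, L=2, J=3, parity even. Final level: S=1, L=1, J=0, parity odd.
ΔL = 0, ±1 (not L=0↔0): L: 2 → 1, ΔL = -1 — satisfied.
ΔS = 0: S: 1 → 1 — satisfied.
Parity must change: even → odd — satisfied.
ΔJ = 0, ±1 (not J=0↔0): J: 3 → 0, ΔJ = -3 — violated.
Rule(s) violated: ΔJ.

forbidden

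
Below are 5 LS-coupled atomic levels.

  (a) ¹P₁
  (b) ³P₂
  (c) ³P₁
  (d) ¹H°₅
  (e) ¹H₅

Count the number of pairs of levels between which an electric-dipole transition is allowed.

(a)–(b): forbidden (parity, ΔS).
(a)–(c): forbidden (parity, ΔS).
(a)–(d): forbidden (ΔL, ΔJ).
(a)–(e): forbidden (parity, ΔL, ΔJ).
(b)–(c): forbidden (parity).
(b)–(d): forbidden (ΔS, ΔL, ΔJ).
(b)–(e): forbidden (parity, ΔS, ΔL, ΔJ).
(c)–(d): forbidden (ΔS, ΔL, ΔJ).
(c)–(e): forbidden (parity, ΔS, ΔL, ΔJ).
(d)–(e): allowed.
Allowed pairs: 1 of 10.

1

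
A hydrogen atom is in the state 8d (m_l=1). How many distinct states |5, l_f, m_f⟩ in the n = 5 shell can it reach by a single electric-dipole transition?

5

E1 requires Δl = ±1, so l_f ∈ {1, 3}; with 0 ≤ l_f ≤ n_f−1 = 4, the allowed l_f values are {1, 3}.
For l_f = 1: m_f ∈ {m_i−1, m_i, m_i+1} ∩ [−1, 1] = {0, 1} → 2 states.
For l_f = 3: m_f ∈ {m_i−1, m_i, m_i+1} ∩ [−3, 3] = {0, 1, 2} → 3 states.
Total: 5.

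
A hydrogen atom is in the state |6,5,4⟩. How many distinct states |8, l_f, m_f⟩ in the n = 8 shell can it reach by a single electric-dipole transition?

5

E1 requires Δl = ±1, so l_f ∈ {4, 6}; with 0 ≤ l_f ≤ n_f−1 = 7, the allowed l_f values are {4, 6}.
For l_f = 4: m_f ∈ {m_i−1, m_i, m_i+1} ∩ [−4, 4] = {3, 4} → 2 states.
For l_f = 6: m_f ∈ {m_i−1, m_i, m_i+1} ∩ [−6, 6] = {3, 4, 5} → 3 states.
Total: 5.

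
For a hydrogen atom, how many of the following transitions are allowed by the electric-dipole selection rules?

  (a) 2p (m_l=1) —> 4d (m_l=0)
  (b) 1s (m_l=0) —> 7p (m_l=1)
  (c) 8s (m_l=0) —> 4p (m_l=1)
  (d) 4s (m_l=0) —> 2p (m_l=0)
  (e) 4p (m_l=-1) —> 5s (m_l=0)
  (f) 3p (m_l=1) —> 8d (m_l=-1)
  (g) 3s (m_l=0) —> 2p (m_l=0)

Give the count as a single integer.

(a) allowed
(b) allowed
(c) allowed
(d) allowed
(e) allowed
(f) forbidden — Δm_l = -2 (E1 requires Δm_l = 0, ±1)
(g) allowed
Total allowed: 6 of 7.

6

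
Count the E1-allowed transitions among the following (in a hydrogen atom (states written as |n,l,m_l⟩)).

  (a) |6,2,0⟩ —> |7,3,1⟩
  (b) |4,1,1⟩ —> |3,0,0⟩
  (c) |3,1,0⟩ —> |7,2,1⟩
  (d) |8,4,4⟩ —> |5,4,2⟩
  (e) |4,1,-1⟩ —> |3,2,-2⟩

(a) allowed
(b) allowed
(c) allowed
(d) forbidden — Δl = +0 (E1 requires Δl = ±1); Δm_l = -2 (E1 requires Δm_l = 0, ±1)
(e) allowed
Total allowed: 4 of 5.

4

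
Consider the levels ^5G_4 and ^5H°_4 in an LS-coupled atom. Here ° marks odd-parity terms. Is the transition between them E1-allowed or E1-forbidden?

Reading off the term symbols: S 2→2, L 4→5, J 4→4, parity even→odd.
ΔJ = 0, ±1 (not J=0↔0): J: 4 → 4, ΔJ = +0 — ✓.
ΔS = 0: S: 2 → 2 — ✓.
Parity must change: even → odd — ✓.
ΔL = 0, ±1 (not L=0↔0): L: 4 → 5, ΔL = +1 — ✓.
All four E1 rules are satisfied.

allowed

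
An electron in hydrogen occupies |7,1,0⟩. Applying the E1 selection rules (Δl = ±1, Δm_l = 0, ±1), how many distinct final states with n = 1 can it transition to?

E1 requires Δl = ±1, so l_f ∈ {0, 2}; with 0 ≤ l_f ≤ n_f−1 = 0, the allowed l_f values are {0}.
For l_f = 0: m_f ∈ {m_i−1, m_i, m_i+1} ∩ [−0, 0] = {0} → 1 state.
Total: 1.

1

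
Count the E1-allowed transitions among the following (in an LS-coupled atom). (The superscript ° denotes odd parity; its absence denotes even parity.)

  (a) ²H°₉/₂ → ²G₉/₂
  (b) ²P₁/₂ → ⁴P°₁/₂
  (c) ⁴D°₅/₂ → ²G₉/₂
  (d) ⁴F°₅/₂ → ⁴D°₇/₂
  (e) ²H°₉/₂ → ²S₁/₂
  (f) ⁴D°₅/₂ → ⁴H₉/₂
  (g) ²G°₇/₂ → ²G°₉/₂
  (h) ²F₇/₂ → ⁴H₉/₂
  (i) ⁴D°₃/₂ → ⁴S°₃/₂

1

(a) allowed
(b) forbidden (ΔS fails)
(c) forbidden (ΔS, ΔL, ΔJ fail)
(d) forbidden (parity fails)
(e) forbidden (ΔL, ΔJ fail)
(f) forbidden (ΔL, ΔJ fail)
(g) forbidden (parity fails)
(h) forbidden (parity, ΔS, ΔL fail)
(i) forbidden (parity, ΔL fail)
Total allowed: 1 of 9.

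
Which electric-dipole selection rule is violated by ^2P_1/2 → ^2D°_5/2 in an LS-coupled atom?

ΔJ = 0, ±1 (not J=0↔0): J: 1/2 → 5/2, ΔJ = +2 — fails.
ΔL = 0, ±1 (not L=0↔0): L: 1 → 2, ΔL = +1 — ok.
ΔS = 0: S: 1/2 → 1/2 — ok.
Parity must change: even → odd — ok.

the ΔJ = 0, ±1 rule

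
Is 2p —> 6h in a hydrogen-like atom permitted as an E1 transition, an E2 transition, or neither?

Δl = 5 − 1 = +4; l_i + l_f = 6.
E1 (Δl = ±1): not satisfied.
E2 (Δl = 0,±2, l_i+l_f ≥ 2): not satisfied.

neither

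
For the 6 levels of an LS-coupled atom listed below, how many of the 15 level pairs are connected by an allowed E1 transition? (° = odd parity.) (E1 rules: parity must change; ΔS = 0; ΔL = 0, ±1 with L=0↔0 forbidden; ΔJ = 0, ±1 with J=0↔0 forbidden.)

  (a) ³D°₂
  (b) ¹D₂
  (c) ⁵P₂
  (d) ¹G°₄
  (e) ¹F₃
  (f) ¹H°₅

1

(a)–(b): forbidden (ΔS).
(a)–(c): forbidden (ΔS).
(a)–(d): forbidden (parity, ΔS, ΔL, ΔJ).
(a)–(e): forbidden (ΔS).
(a)–(f): forbidden (parity, ΔS, ΔL, ΔJ).
(b)–(c): forbidden (parity, ΔS).
(b)–(d): forbidden (ΔL, ΔJ).
(b)–(e): forbidden (parity).
(b)–(f): forbidden (ΔL, ΔJ).
(c)–(d): forbidden (ΔS, ΔL, ΔJ).
(c)–(e): forbidden (parity, ΔS, ΔL).
(c)–(f): forbidden (ΔS, ΔL, ΔJ).
(d)–(e): allowed.
(d)–(f): forbidden (parity).
(e)–(f): forbidden (ΔL, ΔJ).
Allowed pairs: 1 of 15.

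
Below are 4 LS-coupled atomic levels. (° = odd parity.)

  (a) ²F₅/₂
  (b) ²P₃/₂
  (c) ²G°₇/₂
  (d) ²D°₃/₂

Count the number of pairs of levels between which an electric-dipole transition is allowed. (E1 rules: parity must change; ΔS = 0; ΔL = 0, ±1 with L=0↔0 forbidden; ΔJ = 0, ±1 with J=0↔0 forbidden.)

3

(a)–(b): forbidden (parity, ΔL).
(a)–(c): allowed.
(a)–(d): allowed.
(b)–(c): forbidden (ΔL, ΔJ).
(b)–(d): allowed.
(c)–(d): forbidden (parity, ΔL, ΔJ).
Allowed pairs: 3 of 6.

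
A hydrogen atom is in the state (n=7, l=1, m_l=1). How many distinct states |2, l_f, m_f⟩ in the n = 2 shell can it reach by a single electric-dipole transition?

E1 requires Δl = ±1, so l_f ∈ {0, 2}; with 0 ≤ l_f ≤ n_f−1 = 1, the allowed l_f values are {0}.
For l_f = 0: m_f ∈ {m_i−1, m_i, m_i+1} ∩ [−0, 0] = {0} → 1 state.
Total: 1.

1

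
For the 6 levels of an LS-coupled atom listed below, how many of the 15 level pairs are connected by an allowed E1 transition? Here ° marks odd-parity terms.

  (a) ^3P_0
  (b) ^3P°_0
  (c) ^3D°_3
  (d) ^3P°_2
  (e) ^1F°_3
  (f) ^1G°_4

(a)–(b): forbidden (ΔJ).
(a)–(c): forbidden (ΔJ).
(a)–(d): forbidden (ΔJ).
(a)–(e): forbidden (ΔS, ΔL, ΔJ).
(a)–(f): forbidden (ΔS, ΔL, ΔJ).
(b)–(c): forbidden (parity, ΔJ).
(b)–(d): forbidden (parity, ΔJ).
(b)–(e): forbidden (parity, ΔS, ΔL, ΔJ).
(b)–(f): forbidden (parity, ΔS, ΔL, ΔJ).
(c)–(d): forbidden (parity).
(c)–(e): forbidden (parity, ΔS).
(c)–(f): forbidden (parity, ΔS, ΔL).
(d)–(e): forbidden (parity, ΔS, ΔL).
(d)–(f): forbidden (parity, ΔS, ΔL, ΔJ).
(e)–(f): forbidden (parity).
Allowed pairs: 0 of 15.

0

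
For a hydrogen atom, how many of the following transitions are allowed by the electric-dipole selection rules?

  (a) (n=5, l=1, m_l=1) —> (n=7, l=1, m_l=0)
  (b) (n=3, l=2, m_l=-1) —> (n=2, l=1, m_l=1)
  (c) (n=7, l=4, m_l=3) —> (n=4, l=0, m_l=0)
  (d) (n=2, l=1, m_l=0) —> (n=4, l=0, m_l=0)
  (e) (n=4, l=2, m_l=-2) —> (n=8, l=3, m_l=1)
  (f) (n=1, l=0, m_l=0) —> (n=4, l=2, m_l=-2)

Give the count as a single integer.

(a) forbidden — Δl = +0 (E1 requires Δl = ±1)
(b) forbidden — Δm_l = +2 (E1 requires Δm_l = 0, ±1)
(c) forbidden — Δl = -4 (E1 requires Δl = ±1); Δm_l = -3 (E1 requires Δm_l = 0, ±1)
(d) allowed
(e) forbidden — Δm_l = +3 (E1 requires Δm_l = 0, ±1)
(f) forbidden — Δl = +2 (E1 requires Δl = ±1); Δm_l = -2 (E1 requires Δm_l = 0, ±1)
Total allowed: 1 of 6.

1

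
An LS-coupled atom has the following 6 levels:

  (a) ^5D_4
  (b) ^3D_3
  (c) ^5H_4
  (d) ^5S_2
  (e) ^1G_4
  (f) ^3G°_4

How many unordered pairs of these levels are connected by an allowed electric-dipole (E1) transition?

(a)–(b): forbidden (parity, ΔS).
(a)–(c): forbidden (parity, ΔL).
(a)–(d): forbidden (parity, ΔL, ΔJ).
(a)–(e): forbidden (parity, ΔS, ΔL).
(a)–(f): forbidden (ΔS, ΔL).
(b)–(c): forbidden (parity, ΔS, ΔL).
(b)–(d): forbidden (parity, ΔS, ΔL).
(b)–(e): forbidden (parity, ΔS, ΔL).
(b)–(f): forbidden (ΔL).
(c)–(d): forbidden (parity, ΔL, ΔJ).
(c)–(e): forbidden (parity, ΔS).
(c)–(f): forbidden (ΔS).
(d)–(e): forbidden (parity, ΔS, ΔL, ΔJ).
(d)–(f): forbidden (ΔS, ΔL, ΔJ).
(e)–(f): forbidden (ΔS).
Allowed pairs: 0 of 15.

0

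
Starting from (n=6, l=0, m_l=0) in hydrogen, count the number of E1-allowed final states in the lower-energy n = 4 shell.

3

E1 requires Δl = ±1, so l_f ∈ {-1, 1}; with 0 ≤ l_f ≤ n_f−1 = 3, the allowed l_f values are {1}.
For l_f = 1: m_f ∈ {m_i−1, m_i, m_i+1} ∩ [−1, 1] = {-1, 0, 1} → 3 states.
Total: 3.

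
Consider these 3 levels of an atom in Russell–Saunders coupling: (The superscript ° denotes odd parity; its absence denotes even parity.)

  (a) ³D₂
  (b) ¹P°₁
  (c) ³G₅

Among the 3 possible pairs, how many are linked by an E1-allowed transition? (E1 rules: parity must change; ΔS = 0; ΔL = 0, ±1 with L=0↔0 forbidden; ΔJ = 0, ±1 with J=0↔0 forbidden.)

0

(a)–(b): forbidden (ΔS).
(a)–(c): forbidden (parity, ΔL, ΔJ).
(b)–(c): forbidden (ΔS, ΔL, ΔJ).
Allowed pairs: 0 of 3.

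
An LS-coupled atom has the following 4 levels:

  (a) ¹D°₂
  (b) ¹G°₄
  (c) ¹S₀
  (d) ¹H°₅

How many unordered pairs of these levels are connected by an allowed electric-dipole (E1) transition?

(a)–(b): forbidden (parity, ΔL, ΔJ).
(a)–(c): forbidden (ΔL, ΔJ).
(a)–(d): forbidden (parity, ΔL, ΔJ).
(b)–(c): forbidden (ΔL, ΔJ).
(b)–(d): forbidden (parity).
(c)–(d): forbidden (ΔL, ΔJ).
Allowed pairs: 0 of 6.

0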